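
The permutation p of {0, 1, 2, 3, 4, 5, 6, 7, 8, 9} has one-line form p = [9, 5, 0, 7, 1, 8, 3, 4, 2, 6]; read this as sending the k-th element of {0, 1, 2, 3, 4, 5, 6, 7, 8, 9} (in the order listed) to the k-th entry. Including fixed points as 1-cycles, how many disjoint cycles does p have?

The cycle decomposition is (0, 9, 6, 3, 7, 4, 1, 5, 8, 2), which has 1 cycle (counting 1-cycles).

1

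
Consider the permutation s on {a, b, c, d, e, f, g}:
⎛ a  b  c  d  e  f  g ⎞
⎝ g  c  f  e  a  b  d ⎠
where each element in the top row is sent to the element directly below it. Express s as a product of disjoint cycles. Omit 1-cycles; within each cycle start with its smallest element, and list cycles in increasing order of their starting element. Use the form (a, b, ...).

(a, g, d, e)(b, c, f)

Start at a and follow images: a → g → d → e → a, giving the cycle (a, g, d, e).
Repeating from the next unused element and collecting all non-trivial cycles gives (a, g, d, e)(b, c, f).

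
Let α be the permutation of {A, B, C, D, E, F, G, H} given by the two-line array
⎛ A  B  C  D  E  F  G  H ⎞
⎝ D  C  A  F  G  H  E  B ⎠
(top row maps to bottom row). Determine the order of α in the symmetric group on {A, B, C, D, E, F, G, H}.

Writing α as disjoint cycles, the cycle lengths are 6, 2.
Since disjoint cycles commute, ord(α) = lcm(6, 2) = 6.

6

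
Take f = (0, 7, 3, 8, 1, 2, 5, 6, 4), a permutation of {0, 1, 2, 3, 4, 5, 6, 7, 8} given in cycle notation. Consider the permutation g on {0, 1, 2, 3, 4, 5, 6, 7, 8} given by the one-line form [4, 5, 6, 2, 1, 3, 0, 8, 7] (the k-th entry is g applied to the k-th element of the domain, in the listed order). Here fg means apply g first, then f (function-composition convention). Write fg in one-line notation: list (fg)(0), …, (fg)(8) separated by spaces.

0 6 4 5 2 8 7 1 3

For each element, apply g then f: 0 → 4 → 0; 1 → 5 → 6; 2 → 6 → 4; 3 → 2 → 5; 4 → 1 → 2; 5 → 3 → 8; 6 → 0 → 7; 7 → 8 → 1; 8 → 7 → 3.
So fg in one-line form is 0 6 4 5 2 8 7 1 3.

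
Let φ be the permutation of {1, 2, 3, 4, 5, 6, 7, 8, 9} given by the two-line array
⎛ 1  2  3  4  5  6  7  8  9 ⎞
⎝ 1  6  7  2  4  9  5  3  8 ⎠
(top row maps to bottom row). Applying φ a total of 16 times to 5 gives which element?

Tracing 5 → 4 → … returns to 5 after 8 steps, so 5 lies in an 8-cycle (2, 6, 9, 8, 3, 7, 5, 4).
Since the cycle has length 8, φ^16 acts on it the same as φ^0 (16 mod 8 = 0).
So φ^16(5) = 5.

5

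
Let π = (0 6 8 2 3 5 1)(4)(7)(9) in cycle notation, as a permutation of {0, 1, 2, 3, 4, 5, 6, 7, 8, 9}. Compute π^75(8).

0

8 lies in the 7-cycle (0 6 8 2 3 5 1).
On a 7-cycle, π^7 is the identity, so π^75 = π^5 there (75 ≡ 5 mod 7).
Stepping 5 places around the cycle: 8 → 2 → 3 → 5 → 1 → 0.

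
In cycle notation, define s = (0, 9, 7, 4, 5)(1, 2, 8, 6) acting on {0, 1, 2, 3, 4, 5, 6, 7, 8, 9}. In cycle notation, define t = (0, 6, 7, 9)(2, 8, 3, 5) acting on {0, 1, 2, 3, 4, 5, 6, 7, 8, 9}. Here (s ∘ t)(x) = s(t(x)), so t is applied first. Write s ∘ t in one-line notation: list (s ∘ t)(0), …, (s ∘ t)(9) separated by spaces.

Chase each element through t then s: 0 → 6 → 1; 1 → 1 → 2; 2 → 8 → 6; 3 → 5 → 0; 4 → 4 → 5; 5 → 2 → 8; 6 → 7 → 4; 7 → 9 → 7; 8 → 3 → 3; 9 → 0 → 9.
So s ∘ t in one-line form is 1 2 6 0 5 8 4 7 3 9.

1 2 6 0 5 8 4 7 3 9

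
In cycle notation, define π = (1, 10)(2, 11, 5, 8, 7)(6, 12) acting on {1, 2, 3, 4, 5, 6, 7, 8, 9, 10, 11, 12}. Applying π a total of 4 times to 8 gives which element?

5

8 lies in the 5-cycle (2, 11, 5, 8, 7).
Stepping 4 places around the cycle: 8 → 7 → 2 → 11 → 5.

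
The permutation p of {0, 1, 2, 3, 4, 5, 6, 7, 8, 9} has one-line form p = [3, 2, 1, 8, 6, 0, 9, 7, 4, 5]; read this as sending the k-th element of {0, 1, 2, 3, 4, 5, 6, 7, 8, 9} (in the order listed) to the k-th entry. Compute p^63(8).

Tracing 8 → 4 → … returns to 8 after 7 steps, so 8 lies in a 7-cycle (0 3 8 4 6 9 5).
Powers repeat with period 7 on this cycle, and 63 mod 7 = 0, so p^63(8) = p^0(8).
So p^63(8) = 8.

8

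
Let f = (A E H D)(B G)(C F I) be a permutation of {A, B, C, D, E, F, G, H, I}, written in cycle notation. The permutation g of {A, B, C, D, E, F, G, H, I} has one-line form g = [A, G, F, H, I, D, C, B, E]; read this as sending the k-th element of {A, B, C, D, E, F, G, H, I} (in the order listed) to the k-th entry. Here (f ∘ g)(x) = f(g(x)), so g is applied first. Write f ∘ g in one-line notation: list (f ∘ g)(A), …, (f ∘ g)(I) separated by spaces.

E B I D C A F G H

Chase each element through g then f: A → A → E; B → G → B; C → F → I; D → H → D; E → I → C; F → D → A; G → C → F; H → B → G; I → E → H.
So f ∘ g in one-line form is E B I D C A F G H.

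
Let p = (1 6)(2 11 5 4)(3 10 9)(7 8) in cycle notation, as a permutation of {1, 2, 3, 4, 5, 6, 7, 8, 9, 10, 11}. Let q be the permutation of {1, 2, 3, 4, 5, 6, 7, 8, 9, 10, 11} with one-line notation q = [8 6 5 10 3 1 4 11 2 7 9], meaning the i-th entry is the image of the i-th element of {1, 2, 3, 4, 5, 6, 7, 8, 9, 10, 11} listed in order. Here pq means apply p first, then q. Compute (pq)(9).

(pq)(9) = q(p(9)). p(9) = 3, then q(3) = 5. So (pq)(9) = 5.

5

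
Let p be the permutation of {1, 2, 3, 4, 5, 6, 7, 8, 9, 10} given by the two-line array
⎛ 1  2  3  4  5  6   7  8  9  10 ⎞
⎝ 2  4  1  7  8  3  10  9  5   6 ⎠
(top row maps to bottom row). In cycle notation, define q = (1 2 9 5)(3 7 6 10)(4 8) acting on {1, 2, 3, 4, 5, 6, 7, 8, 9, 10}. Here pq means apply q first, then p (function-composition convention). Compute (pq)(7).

3

(pq)(7) = p(q(7)). q(7) = 6, then p(6) = 3. So (pq)(7) = 3.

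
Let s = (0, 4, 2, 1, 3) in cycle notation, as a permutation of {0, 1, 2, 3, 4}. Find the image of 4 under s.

2

Within (0, 4, 2, 1, 3), 4 ↦ 2.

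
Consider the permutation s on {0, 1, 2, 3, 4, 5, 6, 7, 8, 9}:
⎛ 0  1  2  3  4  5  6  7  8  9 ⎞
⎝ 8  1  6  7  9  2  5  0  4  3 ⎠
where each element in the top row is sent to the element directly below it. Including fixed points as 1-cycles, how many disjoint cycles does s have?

The cycle decomposition is (0 8 4 9 3 7)(1)(2 6 5), which has 3 cycles (counting 1-cycles).

3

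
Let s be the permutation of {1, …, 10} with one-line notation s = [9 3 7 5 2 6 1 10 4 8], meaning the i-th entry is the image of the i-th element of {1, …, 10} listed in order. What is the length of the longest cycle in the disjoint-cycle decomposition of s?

Decomposing into disjoint cycles gives (1 9 4 5 2 3 7)(8 10); the longest has length 7.

7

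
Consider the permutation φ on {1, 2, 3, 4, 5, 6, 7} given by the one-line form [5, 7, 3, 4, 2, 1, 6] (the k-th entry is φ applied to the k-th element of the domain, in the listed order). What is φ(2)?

7

2 is element number 2 of the domain, and entry number 2 of the one-line form is 7, so φ(2) = 7.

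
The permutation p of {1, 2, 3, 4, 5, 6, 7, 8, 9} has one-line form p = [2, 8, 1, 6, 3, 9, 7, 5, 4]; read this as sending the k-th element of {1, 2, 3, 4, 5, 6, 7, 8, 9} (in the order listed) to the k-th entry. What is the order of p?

The disjoint-cycle form of p has cycle lengths 5, 3, 1.
The order of p is the least common multiple of its cycle lengths: lcm(5, 3) = 15.

15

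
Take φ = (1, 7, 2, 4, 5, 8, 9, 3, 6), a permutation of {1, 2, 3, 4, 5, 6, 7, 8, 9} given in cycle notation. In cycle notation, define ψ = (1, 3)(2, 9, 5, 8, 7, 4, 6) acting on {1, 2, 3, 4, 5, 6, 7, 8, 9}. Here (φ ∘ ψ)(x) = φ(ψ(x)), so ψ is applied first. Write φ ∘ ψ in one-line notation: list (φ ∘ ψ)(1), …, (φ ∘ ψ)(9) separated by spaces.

6 3 7 1 9 4 5 2 8

(φ ∘ ψ)(x) = φ(ψ(x)). Computing each image: φ(ψ(1)) = φ(3) = 6, φ(ψ(2)) = φ(9) = 3, φ(ψ(3)) = φ(1) = 7, φ(ψ(4)) = φ(6) = 1, φ(ψ(5)) = φ(8) = 9, φ(ψ(6)) = φ(2) = 4, φ(ψ(7)) = φ(4) = 5, φ(ψ(8)) = φ(7) = 2, φ(ψ(9)) = φ(5) = 8.
Hence φ ∘ ψ = [6 3 7 1 9 4 5 2 8].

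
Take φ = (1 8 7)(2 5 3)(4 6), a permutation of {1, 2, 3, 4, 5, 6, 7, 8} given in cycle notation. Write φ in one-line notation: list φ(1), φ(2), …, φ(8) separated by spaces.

8 5 2 6 3 4 1 7

Reading each image from the cycles: 1↦8, 2↦5, 3↦2, 4↦6, 5↦3, 6↦4, 7↦1, 8↦7.
So the one-line form is 8 5 2 6 3 4 1 7.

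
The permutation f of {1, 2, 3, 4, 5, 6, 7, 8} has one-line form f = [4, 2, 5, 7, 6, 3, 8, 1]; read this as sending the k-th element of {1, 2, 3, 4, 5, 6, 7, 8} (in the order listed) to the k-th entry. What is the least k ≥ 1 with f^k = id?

The disjoint-cycle form of f has cycle lengths 4, 3, 1.
The order is lcm(4, 3) = 12.

12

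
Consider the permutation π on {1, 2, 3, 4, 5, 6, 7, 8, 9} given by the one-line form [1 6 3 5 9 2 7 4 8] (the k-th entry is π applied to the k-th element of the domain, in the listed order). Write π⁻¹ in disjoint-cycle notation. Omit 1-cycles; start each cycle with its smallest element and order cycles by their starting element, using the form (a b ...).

(2 6)(4 8 9 5)

First write π in disjoint cycles: (2 6)(4 5 9 8).
Reversing each cycle (and rotating so the smallest element leads) gives π⁻¹ = (2 6)(4 8 9 5).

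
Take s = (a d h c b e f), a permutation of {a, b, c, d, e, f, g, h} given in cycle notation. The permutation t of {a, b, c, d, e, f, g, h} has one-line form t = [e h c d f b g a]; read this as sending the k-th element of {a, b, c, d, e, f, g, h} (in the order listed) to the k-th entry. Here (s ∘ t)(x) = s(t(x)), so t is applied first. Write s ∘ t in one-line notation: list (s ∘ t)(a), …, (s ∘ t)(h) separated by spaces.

f c b h a e g d

(s ∘ t)(x) = s(t(x)). Computing each image: s(t(a)) = s(e) = f, s(t(b)) = s(h) = c, s(t(c)) = s(c) = b, s(t(d)) = s(d) = h, s(t(e)) = s(f) = a, s(t(f)) = s(b) = e, s(t(g)) = s(g) = g, s(t(h)) = s(a) = d.
Hence s ∘ t = [f c b h a e g d].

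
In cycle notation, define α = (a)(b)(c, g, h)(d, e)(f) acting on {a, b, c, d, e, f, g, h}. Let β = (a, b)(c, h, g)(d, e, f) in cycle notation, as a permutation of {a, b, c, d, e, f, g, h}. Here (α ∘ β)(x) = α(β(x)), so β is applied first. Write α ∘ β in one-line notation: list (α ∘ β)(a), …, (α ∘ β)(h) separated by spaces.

b a c d f e g h

Chase each element through β then α: a → b → b; b → a → a; c → h → c; d → e → d; e → f → f; f → d → e; g → c → g; h → g → h.
So α ∘ β in one-line form is b a c d f e g h.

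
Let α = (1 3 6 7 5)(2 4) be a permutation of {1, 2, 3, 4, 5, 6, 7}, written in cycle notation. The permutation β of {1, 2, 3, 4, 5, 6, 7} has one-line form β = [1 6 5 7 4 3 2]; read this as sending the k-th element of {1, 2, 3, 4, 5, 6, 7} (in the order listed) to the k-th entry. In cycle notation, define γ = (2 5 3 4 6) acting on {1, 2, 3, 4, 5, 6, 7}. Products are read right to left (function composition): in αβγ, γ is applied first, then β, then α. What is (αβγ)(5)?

Chase 5: γ(5) = 3; β(3) = 5; α(5) = 1. Hence (αβγ)(5) = 1.

1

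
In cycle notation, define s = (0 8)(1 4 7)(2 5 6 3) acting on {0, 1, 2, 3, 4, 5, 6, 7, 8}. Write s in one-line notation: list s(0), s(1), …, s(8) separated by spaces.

8 4 5 2 7 6 3 1 0

Image by image: 0→8, 1→4, 2→5, 3→2, 4→7, 5→6, 6→3, 7→1, 8→0.
So the one-line form is 8 4 5 2 7 6 3 1 0.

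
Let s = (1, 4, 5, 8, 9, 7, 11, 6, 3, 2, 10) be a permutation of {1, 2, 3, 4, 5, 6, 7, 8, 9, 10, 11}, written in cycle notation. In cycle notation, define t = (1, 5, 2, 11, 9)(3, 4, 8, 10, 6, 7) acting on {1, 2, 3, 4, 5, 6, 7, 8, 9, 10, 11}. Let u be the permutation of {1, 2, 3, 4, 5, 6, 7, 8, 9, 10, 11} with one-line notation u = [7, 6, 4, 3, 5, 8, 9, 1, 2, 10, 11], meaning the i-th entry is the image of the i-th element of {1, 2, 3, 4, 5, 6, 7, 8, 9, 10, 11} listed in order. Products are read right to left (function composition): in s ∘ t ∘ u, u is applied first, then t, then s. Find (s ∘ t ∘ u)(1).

Chase 1: u(1) = 7; t(7) = 3; s(3) = 2. Hence (s ∘ t ∘ u)(1) = 2.

2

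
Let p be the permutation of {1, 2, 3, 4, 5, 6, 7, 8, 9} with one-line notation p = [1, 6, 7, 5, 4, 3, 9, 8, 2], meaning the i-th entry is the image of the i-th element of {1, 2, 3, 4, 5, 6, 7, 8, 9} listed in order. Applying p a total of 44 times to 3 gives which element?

6

Tracing 3 → 7 → … returns to 3 after 5 steps, so 3 lies in a 5-cycle (2, 6, 3, 7, 9).
Since the cycle has length 5, p^44 acts on it the same as p^4 (44 mod 5 = 4).
Advancing 4 steps from 3: 3 → 7 → 9 → 2 → 6.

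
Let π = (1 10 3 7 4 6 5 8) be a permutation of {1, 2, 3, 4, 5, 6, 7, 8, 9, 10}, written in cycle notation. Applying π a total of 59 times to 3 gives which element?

6

3 lies in the 8-cycle (1 10 3 7 4 6 5 8).
On an 8-cycle, π^8 is the identity, so π^59 = π^3 there (59 ≡ 3 mod 8).
Advancing 3 steps from 3: 3 → 7 → 4 → 6.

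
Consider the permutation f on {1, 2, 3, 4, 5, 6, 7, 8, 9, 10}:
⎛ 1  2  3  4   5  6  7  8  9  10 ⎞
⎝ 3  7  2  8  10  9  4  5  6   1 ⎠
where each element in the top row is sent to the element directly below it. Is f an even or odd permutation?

In disjoint-cycle form the cycle lengths are 8, 2.
A cycle is odd iff its length is even; f has 2 even-length cycles, so sgn(f) = (−1)^2 and f is even.

even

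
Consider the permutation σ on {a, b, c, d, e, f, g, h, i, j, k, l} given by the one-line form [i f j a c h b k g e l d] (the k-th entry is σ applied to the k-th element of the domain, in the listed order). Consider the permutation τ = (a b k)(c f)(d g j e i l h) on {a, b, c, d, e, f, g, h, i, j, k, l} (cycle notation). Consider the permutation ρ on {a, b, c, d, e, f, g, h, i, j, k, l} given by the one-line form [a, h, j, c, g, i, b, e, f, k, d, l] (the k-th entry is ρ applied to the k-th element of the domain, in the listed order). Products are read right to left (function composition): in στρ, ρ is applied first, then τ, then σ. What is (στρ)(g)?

l

(στρ)(g) = σ(τ(ρ(g))). ρ(g) = b, then τ(b) = k, then σ(k) = l, so the result is l.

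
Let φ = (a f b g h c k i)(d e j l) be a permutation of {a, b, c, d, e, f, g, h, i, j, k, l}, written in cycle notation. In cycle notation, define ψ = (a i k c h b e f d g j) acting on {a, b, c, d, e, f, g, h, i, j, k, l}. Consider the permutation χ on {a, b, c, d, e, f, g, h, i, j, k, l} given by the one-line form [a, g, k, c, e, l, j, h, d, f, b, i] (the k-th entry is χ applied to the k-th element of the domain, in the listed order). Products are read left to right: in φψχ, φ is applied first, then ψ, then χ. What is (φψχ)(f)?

e

Chase f: φ(f) = b; ψ(b) = e; χ(e) = e. Hence (φψχ)(f) = e.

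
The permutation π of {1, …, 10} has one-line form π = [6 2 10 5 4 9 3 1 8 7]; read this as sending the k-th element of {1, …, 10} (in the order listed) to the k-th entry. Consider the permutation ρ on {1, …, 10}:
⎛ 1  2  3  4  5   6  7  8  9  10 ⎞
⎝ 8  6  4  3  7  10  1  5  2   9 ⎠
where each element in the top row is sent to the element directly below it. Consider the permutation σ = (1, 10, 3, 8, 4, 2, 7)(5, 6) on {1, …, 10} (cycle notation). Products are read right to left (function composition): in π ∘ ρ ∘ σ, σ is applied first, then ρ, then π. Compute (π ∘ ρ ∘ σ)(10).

Chase 10: σ(10) = 3; ρ(3) = 4; π(4) = 5. Hence (π ∘ ρ ∘ σ)(10) = 5.

5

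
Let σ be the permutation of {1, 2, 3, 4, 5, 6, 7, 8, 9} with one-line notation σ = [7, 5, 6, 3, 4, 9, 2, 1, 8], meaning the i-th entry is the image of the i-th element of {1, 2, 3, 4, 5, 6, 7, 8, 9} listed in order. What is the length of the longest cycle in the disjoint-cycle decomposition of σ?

Decomposing into disjoint cycles gives (1 7 2 5 4 3 6 9 8); the longest has length 9.

9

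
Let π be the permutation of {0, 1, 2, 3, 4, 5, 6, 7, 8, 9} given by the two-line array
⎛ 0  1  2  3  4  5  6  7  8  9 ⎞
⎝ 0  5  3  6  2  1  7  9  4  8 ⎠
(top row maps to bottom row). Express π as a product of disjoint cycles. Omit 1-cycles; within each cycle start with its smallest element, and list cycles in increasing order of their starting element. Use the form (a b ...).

(1 5)(2 3 6 7 9 8 4)

From 1: 1 → 5 → 1, closing the cycle (1 5).
Continuing from each remaining unvisited element yields (1 5)(2 3 6 7 9 8 4).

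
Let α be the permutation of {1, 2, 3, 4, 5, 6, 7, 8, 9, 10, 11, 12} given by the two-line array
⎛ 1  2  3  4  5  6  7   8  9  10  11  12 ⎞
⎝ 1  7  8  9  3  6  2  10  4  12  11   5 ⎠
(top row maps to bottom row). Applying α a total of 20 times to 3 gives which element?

3

Tracing 3 → 8 → … returns to 3 after 5 steps, so 3 lies in a 5-cycle (3 8 10 12 5).
Powers repeat with period 5 on this cycle, and 20 mod 5 = 0, so α^20(3) = α^0(3).
So α^20(3) = 3.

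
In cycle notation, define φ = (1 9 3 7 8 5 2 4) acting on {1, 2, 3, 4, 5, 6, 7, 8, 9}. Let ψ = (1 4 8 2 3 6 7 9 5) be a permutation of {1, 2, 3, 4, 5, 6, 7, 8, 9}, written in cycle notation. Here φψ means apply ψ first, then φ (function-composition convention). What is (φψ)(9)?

(φψ)(9) = φ(ψ(9)). ψ(9) = 5, then φ(5) = 2. So (φψ)(9) = 2.

2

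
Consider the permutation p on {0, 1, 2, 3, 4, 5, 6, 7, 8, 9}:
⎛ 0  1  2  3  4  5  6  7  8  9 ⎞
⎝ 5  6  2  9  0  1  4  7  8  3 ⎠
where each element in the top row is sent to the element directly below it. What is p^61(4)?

0

Tracing 4 → 0 → … returns to 4 after 5 steps, so 4 lies in a 5-cycle (0 5 1 6 4).
On a 5-cycle, p^5 is the identity, so p^61 = p^1 there (61 ≡ 1 mod 5).
Advancing 1 step from 4: 4 → 0.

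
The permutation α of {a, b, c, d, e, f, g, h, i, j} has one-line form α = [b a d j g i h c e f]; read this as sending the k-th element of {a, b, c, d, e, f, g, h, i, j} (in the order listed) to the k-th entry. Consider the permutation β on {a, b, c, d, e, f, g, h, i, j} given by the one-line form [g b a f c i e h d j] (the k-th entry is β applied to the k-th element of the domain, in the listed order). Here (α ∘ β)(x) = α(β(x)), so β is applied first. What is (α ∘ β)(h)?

(α ∘ β)(h) = α(β(h)). β(h) = h, then α(h) = c. So (α ∘ β)(h) = c.

c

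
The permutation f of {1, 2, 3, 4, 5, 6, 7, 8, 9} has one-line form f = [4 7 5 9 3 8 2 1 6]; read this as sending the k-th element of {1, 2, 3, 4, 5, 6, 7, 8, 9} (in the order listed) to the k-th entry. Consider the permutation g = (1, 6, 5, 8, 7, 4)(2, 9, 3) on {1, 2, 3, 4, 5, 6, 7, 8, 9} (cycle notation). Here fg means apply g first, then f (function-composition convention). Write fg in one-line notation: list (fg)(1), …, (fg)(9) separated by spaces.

(fg)(x) = f(g(x)). Computing each image: f(g(1)) = f(6) = 8, f(g(2)) = f(9) = 6, f(g(3)) = f(2) = 7, f(g(4)) = f(1) = 4, f(g(5)) = f(8) = 1, f(g(6)) = f(5) = 3, f(g(7)) = f(4) = 9, f(g(8)) = f(7) = 2, f(g(9)) = f(3) = 5.
Hence fg = [8 6 7 4 1 3 9 2 5].

8 6 7 4 1 3 9 2 5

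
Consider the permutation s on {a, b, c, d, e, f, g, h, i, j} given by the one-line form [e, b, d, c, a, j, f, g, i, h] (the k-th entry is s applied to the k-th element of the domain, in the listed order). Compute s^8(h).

h

Tracing h → g → … returns to h after 4 steps, so h lies in a 4-cycle (f j h g).
On a 4-cycle, s^4 is the identity, so s^8 = s^0 there (8 ≡ 0 mod 4).
So s^8(h) = h.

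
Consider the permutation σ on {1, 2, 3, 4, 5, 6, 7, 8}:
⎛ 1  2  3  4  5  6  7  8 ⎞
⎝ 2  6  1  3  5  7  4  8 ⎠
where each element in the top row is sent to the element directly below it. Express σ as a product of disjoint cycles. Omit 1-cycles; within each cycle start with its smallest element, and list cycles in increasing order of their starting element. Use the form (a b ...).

From 1: 1 → 2 → 6 → 7 → 4 → 3 → 1, closing the cycle (1 2 6 7 4 3).
Repeating from the next unused element and collecting all non-trivial cycles gives (1 2 6 7 4 3).

(1 2 6 7 4 3)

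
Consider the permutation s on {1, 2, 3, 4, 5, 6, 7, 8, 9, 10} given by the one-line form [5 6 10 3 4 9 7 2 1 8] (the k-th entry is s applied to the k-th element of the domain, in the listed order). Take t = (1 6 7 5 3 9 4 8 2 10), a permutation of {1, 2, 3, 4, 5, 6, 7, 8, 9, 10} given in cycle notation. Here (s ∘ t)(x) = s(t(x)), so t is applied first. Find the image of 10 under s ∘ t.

First apply t: t(10) = 1, then s(1) = 5. Thus (s ∘ t)(10) = 5.

5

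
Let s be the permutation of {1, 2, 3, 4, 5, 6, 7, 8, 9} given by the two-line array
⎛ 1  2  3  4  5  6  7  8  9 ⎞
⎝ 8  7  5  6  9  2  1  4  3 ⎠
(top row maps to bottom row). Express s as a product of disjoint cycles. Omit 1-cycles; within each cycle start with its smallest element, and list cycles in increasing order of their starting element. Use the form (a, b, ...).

(1, 8, 4, 6, 2, 7)(3, 5, 9)

From 1: 1 → 8 → 4 → 6 → 2 → 7 → 1, closing the cycle (1, 8, 4, 6, 2, 7).
Repeating from the next unused element and collecting all non-trivial cycles gives (1, 8, 4, 6, 2, 7)(3, 5, 9).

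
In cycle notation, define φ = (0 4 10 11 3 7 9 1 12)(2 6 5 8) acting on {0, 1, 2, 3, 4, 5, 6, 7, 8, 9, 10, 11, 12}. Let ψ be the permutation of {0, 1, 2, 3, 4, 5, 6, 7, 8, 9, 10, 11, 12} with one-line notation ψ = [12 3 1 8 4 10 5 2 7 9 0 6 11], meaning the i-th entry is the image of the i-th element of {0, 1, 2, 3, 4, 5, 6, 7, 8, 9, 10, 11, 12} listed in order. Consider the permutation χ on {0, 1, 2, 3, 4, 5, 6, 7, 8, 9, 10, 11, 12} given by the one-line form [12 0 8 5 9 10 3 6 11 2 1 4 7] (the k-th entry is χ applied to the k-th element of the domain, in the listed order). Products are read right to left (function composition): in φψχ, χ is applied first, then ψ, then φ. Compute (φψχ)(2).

9

Apply the permutations in order: χ(2) = 8, then ψ(8) = 7, then φ(7) = 9. So (φψχ)(2) = 9.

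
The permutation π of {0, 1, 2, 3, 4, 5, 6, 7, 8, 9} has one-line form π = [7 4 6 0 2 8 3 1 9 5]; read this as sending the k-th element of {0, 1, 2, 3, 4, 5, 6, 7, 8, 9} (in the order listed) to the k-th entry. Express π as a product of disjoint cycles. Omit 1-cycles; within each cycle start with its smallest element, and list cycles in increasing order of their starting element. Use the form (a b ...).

(0 7 1 4 2 6 3)(5 8 9)

Start at 0 and follow images: 0 → 7 → 1 → 4 → 2 → 6 → 3 → 0, giving the cycle (0 7 1 4 2 6 3).
Continuing from each remaining unvisited element yields (0 7 1 4 2 6 3)(5 8 9).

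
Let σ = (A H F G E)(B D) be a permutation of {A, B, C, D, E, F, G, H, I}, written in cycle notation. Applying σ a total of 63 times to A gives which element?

G

A lies in the 5-cycle (A H F G E).
On a 5-cycle, σ^5 is the identity, so σ^63 = σ^3 there (63 ≡ 3 mod 5).
Advancing 3 steps from A: A → H → F → G.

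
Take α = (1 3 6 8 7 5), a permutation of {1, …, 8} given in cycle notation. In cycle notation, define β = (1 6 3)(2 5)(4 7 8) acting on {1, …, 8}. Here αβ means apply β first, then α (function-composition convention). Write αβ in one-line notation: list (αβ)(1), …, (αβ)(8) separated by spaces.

(αβ)(x) = α(β(x)). Computing each image: α(β(1)) = α(6) = 8, α(β(2)) = α(5) = 1, α(β(3)) = α(1) = 3, α(β(4)) = α(7) = 5, α(β(5)) = α(2) = 2, α(β(6)) = α(3) = 6, α(β(7)) = α(8) = 7, α(β(8)) = α(4) = 4.
Hence αβ = [8 1 3 5 2 6 7 4].

8 1 3 5 2 6 7 4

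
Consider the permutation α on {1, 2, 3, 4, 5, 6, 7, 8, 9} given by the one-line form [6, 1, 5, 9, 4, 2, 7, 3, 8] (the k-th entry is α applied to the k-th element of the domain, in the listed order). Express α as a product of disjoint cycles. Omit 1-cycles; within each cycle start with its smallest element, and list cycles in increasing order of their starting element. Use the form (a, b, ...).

(1, 6, 2)(3, 5, 4, 9, 8)

From 1: 1 → 6 → 2 → 1, closing the cycle (1, 6, 2).
Repeating from the next unused element and collecting all non-trivial cycles gives (1, 6, 2)(3, 5, 4, 9, 8).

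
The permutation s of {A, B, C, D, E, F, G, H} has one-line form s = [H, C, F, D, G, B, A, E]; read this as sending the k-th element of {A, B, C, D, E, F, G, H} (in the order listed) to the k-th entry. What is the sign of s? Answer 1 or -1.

-1

In disjoint-cycle form the cycle lengths are 4, 3, 1.
A cycle of length ℓ contributes ℓ−1 transpositions, so s is a product of 3 + 2 = 5 transpositions — odd.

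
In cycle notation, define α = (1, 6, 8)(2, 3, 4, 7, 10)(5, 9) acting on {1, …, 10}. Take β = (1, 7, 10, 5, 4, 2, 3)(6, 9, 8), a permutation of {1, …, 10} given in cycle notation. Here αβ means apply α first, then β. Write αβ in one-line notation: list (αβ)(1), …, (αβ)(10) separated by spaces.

9 1 2 10 8 6 5 7 4 3

(αβ)(x) = β(α(x)). Computing each image: β(α(1)) = β(6) = 9, β(α(2)) = β(3) = 1, β(α(3)) = β(4) = 2, β(α(4)) = β(7) = 10, β(α(5)) = β(9) = 8, β(α(6)) = β(8) = 6, β(α(7)) = β(10) = 5, β(α(8)) = β(1) = 7, β(α(9)) = β(5) = 4, β(α(10)) = β(2) = 3.
Hence αβ = [9 1 2 10 8 6 5 7 4 3].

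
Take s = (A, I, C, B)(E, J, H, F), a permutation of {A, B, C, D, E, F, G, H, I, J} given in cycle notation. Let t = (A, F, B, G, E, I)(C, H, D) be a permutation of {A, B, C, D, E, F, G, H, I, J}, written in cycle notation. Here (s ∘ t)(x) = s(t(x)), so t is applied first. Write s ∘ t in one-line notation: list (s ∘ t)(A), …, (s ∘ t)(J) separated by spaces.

E G F B C A J D I H

For each element, apply t then s: A → F → E; B → G → G; C → H → F; D → C → B; E → I → C; F → B → A; G → E → J; H → D → D; I → A → I; J → J → H.
So s ∘ t in one-line form is E G F B C A J D I H.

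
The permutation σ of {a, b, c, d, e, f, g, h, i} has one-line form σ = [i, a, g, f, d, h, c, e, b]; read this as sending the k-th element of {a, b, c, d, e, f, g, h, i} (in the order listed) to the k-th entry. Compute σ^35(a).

b

Tracing a → i → … returns to a after 3 steps, so a lies in a 3-cycle (a, i, b).
Powers repeat with period 3 on this cycle, and 35 mod 3 = 2, so σ^35(a) = σ^2(a).
Advancing 2 steps from a: a → i → b.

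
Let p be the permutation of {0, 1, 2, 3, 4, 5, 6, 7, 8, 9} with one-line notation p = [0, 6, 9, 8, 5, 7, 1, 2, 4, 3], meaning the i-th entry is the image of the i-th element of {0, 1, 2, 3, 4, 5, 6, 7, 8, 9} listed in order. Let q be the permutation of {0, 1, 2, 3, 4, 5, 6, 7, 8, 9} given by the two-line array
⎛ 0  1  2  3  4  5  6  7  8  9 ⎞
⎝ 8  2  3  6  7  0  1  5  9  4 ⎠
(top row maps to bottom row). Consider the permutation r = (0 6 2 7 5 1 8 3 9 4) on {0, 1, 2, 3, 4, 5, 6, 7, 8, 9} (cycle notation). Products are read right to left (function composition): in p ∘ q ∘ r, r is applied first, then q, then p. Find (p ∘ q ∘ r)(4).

Chase 4: r(4) = 0; q(0) = 8; p(8) = 4. Hence (p ∘ q ∘ r)(4) = 4.

4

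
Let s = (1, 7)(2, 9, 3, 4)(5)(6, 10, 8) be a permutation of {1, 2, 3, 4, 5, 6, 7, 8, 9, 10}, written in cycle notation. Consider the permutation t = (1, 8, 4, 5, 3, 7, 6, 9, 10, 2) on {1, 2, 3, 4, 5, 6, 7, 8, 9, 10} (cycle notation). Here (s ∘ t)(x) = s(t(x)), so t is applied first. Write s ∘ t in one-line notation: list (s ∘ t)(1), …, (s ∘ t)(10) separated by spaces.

6 7 1 5 4 3 10 2 8 9

(s ∘ t)(x) = s(t(x)). Computing each image: s(t(1)) = s(8) = 6, s(t(2)) = s(1) = 7, s(t(3)) = s(7) = 1, s(t(4)) = s(5) = 5, s(t(5)) = s(3) = 4, s(t(6)) = s(9) = 3, s(t(7)) = s(6) = 10, s(t(8)) = s(4) = 2, s(t(9)) = s(10) = 8, s(t(10)) = s(2) = 9.
Hence s ∘ t = [6 7 1 5 4 3 10 2 8 9].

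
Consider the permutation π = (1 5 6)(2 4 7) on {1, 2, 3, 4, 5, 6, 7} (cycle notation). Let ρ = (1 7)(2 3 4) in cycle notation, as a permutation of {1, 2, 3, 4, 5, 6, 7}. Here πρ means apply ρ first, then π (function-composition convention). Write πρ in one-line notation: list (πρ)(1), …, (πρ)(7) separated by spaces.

(πρ)(x) = π(ρ(x)). Computing each image: π(ρ(1)) = π(7) = 2, π(ρ(2)) = π(3) = 3, π(ρ(3)) = π(4) = 7, π(ρ(4)) = π(2) = 4, π(ρ(5)) = π(5) = 6, π(ρ(6)) = π(6) = 1, π(ρ(7)) = π(1) = 5.
Hence πρ = [2 3 7 4 6 1 5].

2 3 7 4 6 1 5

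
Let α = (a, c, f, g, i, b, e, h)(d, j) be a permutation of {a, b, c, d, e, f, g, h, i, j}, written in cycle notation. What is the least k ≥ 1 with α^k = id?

8

The cycle type of α is (8, 2).
Since disjoint cycles commute, ord(α) = lcm(8, 2) = 8.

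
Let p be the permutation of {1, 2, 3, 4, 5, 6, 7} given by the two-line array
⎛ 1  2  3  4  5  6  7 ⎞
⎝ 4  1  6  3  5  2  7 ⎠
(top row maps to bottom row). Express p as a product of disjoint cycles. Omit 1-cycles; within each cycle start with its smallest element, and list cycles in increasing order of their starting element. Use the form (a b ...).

(1 4 3 6 2)

Start at 1 and follow images: 1 → 4 → 3 → 6 → 2 → 1, giving the cycle (1 4 3 6 2).
Continuing from each remaining unvisited element yields (1 4 3 6 2).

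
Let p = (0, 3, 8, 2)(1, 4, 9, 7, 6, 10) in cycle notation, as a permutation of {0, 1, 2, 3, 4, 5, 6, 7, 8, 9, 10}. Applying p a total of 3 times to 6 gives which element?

6 lies in the 6-cycle (1, 4, 9, 7, 6, 10).
Stepping 3 places around the cycle: 6 → 10 → 1 → 4.

4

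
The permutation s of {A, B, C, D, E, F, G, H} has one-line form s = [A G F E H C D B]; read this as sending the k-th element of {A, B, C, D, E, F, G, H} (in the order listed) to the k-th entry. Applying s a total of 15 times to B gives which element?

B

Tracing B → G → … returns to B after 5 steps, so B lies in a 5-cycle (B G D E H).
On a 5-cycle, s^5 is the identity, so s^15 = s^0 there (15 ≡ 0 mod 5).
So s^15(B) = B.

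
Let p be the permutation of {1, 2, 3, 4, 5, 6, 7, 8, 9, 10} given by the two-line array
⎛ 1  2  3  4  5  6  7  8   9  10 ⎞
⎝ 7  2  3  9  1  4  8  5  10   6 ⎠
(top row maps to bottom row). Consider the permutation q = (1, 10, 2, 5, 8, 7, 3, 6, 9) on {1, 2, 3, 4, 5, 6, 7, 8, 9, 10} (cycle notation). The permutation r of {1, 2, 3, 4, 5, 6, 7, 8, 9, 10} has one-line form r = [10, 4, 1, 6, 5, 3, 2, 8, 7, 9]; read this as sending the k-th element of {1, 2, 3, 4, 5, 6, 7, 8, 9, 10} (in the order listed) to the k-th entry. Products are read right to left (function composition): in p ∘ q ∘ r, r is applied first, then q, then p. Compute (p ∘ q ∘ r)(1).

(p ∘ q ∘ r)(1) = p(q(r(1))). r(1) = 10, then q(10) = 2, then p(2) = 2, so the result is 2.

2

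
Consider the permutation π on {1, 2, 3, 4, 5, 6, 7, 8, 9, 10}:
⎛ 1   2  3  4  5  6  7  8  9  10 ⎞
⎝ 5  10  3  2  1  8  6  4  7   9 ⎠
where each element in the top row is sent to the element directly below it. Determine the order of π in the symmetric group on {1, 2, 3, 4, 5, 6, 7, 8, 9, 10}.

The disjoint-cycle form of π has cycle lengths 7, 2, 1.
Since disjoint cycles commute, ord(π) = lcm(7, 2) = 14.

14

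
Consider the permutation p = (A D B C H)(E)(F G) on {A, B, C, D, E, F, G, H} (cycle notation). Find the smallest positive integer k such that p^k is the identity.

The disjoint cycles have lengths 5, 2, 1.
The order of p is the least common multiple of its cycle lengths: lcm(5, 2) = 10.

10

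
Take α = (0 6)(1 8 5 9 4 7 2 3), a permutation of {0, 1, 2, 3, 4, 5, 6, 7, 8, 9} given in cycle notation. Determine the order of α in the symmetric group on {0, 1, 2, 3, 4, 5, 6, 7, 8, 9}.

The cycle type of α is (8, 2).
The order is lcm(8, 2) = 8.

8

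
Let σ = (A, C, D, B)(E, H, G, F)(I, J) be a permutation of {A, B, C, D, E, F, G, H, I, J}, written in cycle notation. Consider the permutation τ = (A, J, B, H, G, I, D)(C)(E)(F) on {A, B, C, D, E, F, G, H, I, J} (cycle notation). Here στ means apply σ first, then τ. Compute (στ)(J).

D

σ(J) = I, then τ(I) = D; composing gives (στ)(J) = D.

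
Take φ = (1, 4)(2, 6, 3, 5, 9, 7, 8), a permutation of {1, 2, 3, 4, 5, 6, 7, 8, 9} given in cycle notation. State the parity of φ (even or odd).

The cycle lengths are 7, 2.
A cycle is odd iff its length is even; φ has 1 even-length cycle, so sgn(φ) = (−1)^1 and φ is odd.

odd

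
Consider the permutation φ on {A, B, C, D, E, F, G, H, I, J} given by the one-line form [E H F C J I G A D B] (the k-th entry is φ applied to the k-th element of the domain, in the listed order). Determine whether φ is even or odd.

In disjoint-cycle form the cycle lengths are 5, 4, 1.
A cycle of length ℓ contributes ℓ−1 transpositions, so φ is a product of 4 + 3 = 7 transpositions — odd.

odd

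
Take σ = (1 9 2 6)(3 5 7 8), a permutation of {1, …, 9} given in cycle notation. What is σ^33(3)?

5

3 lies in the 4-cycle (3 5 7 8).
Powers repeat with period 4 on this cycle, and 33 mod 4 = 1, so σ^33(3) = σ^1(3).
Advancing 1 step from 3: 3 → 5.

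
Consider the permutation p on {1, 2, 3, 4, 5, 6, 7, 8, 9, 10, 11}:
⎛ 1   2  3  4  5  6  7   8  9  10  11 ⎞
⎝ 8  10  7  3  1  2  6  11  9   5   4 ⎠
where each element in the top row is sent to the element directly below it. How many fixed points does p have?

1

The fixed points (elements with p(x) = x) are {9}, so there is 1.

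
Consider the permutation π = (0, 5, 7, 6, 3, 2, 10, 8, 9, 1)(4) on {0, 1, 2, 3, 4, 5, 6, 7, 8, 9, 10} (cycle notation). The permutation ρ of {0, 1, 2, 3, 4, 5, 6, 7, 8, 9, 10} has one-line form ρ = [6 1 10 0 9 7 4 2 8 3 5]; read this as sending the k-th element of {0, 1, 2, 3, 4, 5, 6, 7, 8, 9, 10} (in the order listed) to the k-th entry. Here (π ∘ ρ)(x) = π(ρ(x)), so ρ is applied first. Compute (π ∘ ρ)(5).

First apply ρ: ρ(5) = 7, then π(7) = 6. Thus (π ∘ ρ)(5) = 6.

6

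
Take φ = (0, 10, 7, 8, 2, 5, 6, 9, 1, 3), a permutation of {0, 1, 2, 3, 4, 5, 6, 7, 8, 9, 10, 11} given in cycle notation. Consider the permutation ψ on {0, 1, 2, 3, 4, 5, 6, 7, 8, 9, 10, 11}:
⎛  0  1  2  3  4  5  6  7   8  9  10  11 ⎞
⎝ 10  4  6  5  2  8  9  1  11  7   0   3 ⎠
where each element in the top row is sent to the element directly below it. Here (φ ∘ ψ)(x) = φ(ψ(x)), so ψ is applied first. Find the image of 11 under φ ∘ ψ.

0

(φ ∘ ψ)(11) = φ(ψ(11)). ψ(11) = 3, then φ(3) = 0. So (φ ∘ ψ)(11) = 0.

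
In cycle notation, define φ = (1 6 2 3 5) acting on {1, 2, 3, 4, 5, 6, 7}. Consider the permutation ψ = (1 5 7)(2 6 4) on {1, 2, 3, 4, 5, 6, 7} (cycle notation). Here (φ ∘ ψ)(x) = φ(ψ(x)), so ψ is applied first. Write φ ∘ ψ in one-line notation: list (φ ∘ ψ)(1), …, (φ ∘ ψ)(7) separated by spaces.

1 2 5 3 7 4 6

Chase each element through ψ then φ: 1 → 5 → 1; 2 → 6 → 2; 3 → 3 → 5; 4 → 2 → 3; 5 → 7 → 7; 6 → 4 → 4; 7 → 1 → 6.
Collecting the images, φ ∘ ψ = [1 2 5 3 7 4 6].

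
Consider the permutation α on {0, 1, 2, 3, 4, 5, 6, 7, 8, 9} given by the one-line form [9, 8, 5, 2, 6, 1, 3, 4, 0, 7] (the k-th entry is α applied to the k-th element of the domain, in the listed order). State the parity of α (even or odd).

odd

In disjoint-cycle form the cycle lengths are 10.
A cycle is odd iff its length is even; α has 1 even-length cycle, so sgn(α) = (−1)^1 and α is odd.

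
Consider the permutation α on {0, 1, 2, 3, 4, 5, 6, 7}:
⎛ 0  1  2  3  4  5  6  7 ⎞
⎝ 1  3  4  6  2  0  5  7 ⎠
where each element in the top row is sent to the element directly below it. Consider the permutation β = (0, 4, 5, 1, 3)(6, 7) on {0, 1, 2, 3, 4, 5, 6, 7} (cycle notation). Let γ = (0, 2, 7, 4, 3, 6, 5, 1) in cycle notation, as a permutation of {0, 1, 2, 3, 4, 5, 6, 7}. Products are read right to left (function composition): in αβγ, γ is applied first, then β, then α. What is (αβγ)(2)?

Apply the permutations in order: γ(2) = 7, then β(7) = 6, then α(6) = 5. So (αβγ)(2) = 5.

5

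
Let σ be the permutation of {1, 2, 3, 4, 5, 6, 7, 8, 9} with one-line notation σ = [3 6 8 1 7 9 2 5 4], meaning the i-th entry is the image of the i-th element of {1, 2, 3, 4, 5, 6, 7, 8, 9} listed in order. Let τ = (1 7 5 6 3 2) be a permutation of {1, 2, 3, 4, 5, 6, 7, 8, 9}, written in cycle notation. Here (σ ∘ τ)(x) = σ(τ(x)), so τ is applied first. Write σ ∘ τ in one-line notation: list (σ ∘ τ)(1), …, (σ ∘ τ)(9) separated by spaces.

Chase each element through τ then σ: 1 → 7 → 2; 2 → 1 → 3; 3 → 2 → 6; 4 → 4 → 1; 5 → 6 → 9; 6 → 3 → 8; 7 → 5 → 7; 8 → 8 → 5; 9 → 9 → 4.
Collecting the images, σ ∘ τ = [2 3 6 1 9 8 7 5 4].

2 3 6 1 9 8 7 5 4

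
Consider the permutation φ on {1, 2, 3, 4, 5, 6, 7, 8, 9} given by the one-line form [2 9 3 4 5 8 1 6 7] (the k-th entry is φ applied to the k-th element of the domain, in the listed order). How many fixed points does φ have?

3

The fixed points (elements with φ(x) = x) are {3, 4, 5}, so there are 3.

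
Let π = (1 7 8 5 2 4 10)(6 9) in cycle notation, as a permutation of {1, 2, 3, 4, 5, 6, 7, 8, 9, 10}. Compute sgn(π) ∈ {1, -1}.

-1

The cycle lengths are 7, 2, 1.
A cycle of length ℓ contributes ℓ−1 transpositions, so π is a product of 6 + 1 = 7 transpositions — odd.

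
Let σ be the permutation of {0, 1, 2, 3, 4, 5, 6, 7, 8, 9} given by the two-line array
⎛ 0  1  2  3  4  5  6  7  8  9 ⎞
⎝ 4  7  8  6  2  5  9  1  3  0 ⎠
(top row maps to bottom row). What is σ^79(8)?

Tracing 8 → 3 → … returns to 8 after 7 steps, so 8 lies in a 7-cycle (0, 4, 2, 8, 3, 6, 9).
Powers repeat with period 7 on this cycle, and 79 mod 7 = 2, so σ^79(8) = σ^2(8).
Advancing 2 steps from 8: 8 → 3 → 6.

6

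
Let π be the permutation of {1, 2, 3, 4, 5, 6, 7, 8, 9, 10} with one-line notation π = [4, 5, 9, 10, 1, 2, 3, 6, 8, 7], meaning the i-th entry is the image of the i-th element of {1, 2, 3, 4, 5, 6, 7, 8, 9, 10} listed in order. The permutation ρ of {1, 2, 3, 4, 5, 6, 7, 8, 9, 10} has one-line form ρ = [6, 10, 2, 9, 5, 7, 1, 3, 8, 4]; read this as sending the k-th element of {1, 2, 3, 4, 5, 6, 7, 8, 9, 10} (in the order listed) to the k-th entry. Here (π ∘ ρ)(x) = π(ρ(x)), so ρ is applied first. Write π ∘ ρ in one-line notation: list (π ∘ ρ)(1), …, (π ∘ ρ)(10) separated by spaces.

For each element, apply ρ then π: 1 → 6 → 2; 2 → 10 → 7; 3 → 2 → 5; 4 → 9 → 8; 5 → 5 → 1; 6 → 7 → 3; 7 → 1 → 4; 8 → 3 → 9; 9 → 8 → 6; 10 → 4 → 10.
So π ∘ ρ in one-line form is 2 7 5 8 1 3 4 9 6 10.

2 7 5 8 1 3 4 9 6 10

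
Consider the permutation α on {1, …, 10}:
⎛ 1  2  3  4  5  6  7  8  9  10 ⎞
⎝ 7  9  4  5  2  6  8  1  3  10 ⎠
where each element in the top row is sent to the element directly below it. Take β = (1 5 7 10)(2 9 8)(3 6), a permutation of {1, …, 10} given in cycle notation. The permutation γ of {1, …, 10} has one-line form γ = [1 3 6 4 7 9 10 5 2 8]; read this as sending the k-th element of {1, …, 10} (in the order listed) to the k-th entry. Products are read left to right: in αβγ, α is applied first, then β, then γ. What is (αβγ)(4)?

10

(αβγ)(4) = γ(β(α(4))). α(4) = 5, then β(5) = 7, then γ(7) = 10, so the result is 10.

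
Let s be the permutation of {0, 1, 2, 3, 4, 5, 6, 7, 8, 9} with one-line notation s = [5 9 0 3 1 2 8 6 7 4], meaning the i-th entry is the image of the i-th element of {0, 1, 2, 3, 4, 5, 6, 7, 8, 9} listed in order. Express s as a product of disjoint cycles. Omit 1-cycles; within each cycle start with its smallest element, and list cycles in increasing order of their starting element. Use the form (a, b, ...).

Start at 0 and follow images: 0 → 5 → 2 → 0, giving the cycle (0, 5, 2).
Repeating from the next unused element and collecting all non-trivial cycles gives (0, 5, 2)(1, 9, 4)(6, 8, 7).

(0, 5, 2)(1, 9, 4)(6, 8, 7)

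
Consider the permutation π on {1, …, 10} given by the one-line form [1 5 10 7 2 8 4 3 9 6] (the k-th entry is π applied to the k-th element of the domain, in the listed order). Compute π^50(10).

Tracing 10 → 6 → … returns to 10 after 4 steps, so 10 lies in a 4-cycle (3, 10, 6, 8).
Since the cycle has length 4, π^50 acts on it the same as π^2 (50 mod 4 = 2).
Advancing 2 steps from 10: 10 → 6 → 8.

8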